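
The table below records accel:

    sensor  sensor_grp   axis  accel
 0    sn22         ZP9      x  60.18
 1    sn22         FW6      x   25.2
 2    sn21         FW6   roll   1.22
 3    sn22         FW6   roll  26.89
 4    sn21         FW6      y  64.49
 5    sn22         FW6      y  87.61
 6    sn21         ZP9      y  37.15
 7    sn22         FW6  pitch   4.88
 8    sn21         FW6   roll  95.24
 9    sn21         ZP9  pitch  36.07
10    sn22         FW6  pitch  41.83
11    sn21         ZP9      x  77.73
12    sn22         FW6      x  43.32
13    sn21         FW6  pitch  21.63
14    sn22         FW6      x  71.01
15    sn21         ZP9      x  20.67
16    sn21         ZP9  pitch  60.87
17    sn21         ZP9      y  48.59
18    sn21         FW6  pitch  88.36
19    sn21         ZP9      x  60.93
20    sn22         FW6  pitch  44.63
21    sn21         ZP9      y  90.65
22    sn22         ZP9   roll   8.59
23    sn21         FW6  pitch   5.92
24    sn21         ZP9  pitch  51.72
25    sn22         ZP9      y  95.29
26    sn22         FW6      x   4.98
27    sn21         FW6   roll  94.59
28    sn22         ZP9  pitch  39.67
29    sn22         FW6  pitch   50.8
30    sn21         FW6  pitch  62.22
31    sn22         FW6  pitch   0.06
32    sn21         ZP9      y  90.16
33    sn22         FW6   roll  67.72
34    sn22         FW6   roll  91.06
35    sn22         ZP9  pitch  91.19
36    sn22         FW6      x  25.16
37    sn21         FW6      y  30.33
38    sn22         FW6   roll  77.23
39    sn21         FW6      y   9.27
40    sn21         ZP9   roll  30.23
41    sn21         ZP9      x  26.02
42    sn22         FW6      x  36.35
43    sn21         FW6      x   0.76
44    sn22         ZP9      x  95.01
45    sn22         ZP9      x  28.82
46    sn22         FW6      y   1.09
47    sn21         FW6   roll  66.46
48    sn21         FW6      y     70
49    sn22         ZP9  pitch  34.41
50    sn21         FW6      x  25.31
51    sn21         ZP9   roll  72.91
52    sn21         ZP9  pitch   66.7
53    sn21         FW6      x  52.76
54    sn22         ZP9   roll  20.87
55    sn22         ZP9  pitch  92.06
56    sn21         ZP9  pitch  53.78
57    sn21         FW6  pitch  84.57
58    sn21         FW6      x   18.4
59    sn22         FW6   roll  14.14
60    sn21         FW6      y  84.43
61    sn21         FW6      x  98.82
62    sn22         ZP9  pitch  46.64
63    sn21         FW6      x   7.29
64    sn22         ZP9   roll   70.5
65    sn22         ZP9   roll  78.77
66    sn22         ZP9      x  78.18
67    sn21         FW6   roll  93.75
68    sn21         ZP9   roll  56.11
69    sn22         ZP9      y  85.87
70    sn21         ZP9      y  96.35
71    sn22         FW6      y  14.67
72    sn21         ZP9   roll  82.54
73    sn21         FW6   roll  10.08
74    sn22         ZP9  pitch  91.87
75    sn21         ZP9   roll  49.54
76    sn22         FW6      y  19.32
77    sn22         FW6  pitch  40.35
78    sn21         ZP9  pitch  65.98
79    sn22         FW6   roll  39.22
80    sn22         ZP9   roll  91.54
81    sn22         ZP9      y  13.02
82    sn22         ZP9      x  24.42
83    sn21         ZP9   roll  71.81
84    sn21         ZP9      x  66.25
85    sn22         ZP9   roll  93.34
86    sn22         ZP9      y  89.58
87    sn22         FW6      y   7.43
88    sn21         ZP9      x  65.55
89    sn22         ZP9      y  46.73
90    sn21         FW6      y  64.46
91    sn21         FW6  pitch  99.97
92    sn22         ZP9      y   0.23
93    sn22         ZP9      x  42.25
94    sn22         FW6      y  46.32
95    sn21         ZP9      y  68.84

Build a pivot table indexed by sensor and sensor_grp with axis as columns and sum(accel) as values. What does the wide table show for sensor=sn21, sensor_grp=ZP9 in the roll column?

363.14

Rows with sensor=sn21, sensor_grp=ZP9 and axis=roll: accel values are 30.23, 72.91, 56.11, 82.54, 49.54, 71.81.
30.23 + 72.91 + 56.11 + 82.54 + 49.54 + 71.81 = 363.14.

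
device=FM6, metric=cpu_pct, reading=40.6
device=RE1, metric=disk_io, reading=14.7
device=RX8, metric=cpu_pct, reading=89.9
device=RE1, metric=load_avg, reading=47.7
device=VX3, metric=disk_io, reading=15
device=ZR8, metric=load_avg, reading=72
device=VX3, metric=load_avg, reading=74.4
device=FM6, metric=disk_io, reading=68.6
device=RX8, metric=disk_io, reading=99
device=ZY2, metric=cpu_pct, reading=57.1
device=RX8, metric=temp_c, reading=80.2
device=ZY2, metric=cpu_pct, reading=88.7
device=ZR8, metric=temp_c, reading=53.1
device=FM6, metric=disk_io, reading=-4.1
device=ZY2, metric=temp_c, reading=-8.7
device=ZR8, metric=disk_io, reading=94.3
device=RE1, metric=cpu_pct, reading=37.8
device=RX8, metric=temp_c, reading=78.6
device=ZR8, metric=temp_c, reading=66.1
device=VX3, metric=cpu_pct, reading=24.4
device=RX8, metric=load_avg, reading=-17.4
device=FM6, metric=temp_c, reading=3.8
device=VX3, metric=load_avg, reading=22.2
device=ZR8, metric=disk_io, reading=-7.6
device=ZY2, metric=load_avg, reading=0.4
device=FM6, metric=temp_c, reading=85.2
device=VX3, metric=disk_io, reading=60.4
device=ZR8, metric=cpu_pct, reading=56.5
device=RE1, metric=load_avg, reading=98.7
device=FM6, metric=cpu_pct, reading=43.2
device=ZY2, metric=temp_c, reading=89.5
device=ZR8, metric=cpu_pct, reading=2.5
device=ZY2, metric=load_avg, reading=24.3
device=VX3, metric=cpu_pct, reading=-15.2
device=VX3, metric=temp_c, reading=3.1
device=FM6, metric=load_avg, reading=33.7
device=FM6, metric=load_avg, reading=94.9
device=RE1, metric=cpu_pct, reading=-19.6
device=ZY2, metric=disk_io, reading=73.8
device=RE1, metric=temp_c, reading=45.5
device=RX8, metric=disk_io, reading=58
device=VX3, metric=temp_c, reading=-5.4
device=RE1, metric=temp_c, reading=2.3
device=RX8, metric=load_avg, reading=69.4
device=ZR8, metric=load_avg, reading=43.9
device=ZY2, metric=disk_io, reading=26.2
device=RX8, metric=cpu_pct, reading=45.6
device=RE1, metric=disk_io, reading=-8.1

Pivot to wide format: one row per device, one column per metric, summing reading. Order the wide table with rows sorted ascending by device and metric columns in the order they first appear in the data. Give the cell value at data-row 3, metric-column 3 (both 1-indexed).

With rows sorted ascending by device, row 3 is device=RX8. metric columns in first-appearance order: cpu_pct, disk_io, load_avg, temp_c; column 3 is load_avg.
Long rows with device=RX8, metric=load_avg: -17.4 + 69.4 = 52.

52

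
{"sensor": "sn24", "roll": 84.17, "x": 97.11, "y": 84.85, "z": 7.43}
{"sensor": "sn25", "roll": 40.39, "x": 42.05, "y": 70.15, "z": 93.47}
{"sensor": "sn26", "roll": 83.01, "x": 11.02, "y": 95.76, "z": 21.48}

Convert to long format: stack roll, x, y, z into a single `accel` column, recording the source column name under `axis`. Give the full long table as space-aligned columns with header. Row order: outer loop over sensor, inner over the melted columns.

Each (sensor, column) pair becomes one row: 3 × 4 = 12 rows.
For example, (sn24, roll) → accel=84.17.

sensor  axis  accel
sn24    roll  84.17
sn24    x     97.11
sn24    y     84.85
sn24    z     7.43 
sn25    roll  40.39
sn25    x     42.05
sn25    y     70.15
sn25    z     93.47
sn26    roll  83.01
sn26    x     11.02
sn26    y     95.76
sn26    z     21.48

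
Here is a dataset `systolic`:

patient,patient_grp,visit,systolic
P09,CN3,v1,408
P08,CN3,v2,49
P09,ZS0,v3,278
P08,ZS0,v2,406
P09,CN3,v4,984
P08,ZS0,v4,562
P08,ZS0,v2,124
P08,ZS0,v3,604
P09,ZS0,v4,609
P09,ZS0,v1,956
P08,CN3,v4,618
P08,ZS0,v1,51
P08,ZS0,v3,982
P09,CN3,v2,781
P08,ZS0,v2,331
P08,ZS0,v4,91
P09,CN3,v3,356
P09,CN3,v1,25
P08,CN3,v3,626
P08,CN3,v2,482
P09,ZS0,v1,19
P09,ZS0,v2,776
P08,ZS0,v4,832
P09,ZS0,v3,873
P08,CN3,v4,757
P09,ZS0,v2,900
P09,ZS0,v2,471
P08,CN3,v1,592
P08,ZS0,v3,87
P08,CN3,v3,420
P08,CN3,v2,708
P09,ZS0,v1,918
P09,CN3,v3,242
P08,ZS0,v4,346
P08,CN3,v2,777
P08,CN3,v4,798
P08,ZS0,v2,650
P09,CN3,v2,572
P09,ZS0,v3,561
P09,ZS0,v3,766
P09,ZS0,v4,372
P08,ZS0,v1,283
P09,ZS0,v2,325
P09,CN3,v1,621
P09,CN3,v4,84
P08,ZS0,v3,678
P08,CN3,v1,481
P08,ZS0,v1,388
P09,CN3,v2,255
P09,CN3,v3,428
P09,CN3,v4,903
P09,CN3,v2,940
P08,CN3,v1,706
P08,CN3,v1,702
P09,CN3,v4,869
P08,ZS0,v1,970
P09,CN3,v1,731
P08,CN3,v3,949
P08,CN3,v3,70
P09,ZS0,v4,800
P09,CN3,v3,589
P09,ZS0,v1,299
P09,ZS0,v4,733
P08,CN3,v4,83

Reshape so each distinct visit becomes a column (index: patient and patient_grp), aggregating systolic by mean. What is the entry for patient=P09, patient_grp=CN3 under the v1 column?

Rows with patient=P09, patient_grp=CN3 and visit=v1: systolic values are 408, 25, 621, 731.
(408 + 25 + 621 + 731) / 4 = 446.25.

446.25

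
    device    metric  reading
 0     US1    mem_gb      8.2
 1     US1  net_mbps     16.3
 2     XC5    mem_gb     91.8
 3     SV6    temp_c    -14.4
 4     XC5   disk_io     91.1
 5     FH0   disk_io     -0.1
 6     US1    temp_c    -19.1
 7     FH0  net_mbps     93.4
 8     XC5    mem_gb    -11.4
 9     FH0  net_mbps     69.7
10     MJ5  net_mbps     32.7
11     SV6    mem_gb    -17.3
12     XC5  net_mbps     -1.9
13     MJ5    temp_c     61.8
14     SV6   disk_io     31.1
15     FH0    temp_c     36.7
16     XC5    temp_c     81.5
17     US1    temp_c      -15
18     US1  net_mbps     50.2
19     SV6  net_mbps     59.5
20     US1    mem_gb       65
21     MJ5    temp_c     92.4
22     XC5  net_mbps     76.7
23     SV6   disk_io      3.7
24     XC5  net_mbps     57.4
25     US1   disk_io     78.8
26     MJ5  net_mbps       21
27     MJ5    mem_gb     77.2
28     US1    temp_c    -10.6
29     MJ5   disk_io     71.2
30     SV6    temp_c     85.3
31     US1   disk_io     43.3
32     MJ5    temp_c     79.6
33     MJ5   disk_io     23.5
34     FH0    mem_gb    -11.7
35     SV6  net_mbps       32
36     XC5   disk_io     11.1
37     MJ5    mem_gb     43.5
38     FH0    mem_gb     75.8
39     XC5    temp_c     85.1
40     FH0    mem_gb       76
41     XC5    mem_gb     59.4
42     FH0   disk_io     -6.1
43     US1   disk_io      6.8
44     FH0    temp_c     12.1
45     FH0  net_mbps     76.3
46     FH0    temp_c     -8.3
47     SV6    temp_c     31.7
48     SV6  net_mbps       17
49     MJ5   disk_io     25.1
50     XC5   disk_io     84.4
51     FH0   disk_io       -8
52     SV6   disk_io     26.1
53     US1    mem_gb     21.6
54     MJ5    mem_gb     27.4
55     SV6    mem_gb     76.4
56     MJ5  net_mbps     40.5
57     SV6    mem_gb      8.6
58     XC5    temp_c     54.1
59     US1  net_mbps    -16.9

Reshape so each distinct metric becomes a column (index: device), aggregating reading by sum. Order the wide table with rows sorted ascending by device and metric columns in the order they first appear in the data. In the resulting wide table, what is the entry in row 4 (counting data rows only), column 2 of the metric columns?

With rows sorted ascending by device, row 4 is device=US1. metric columns in first-appearance order: mem_gb, net_mbps, temp_c, disk_io; column 2 is net_mbps.
Long rows with device=US1, metric=net_mbps: 16.3 + 50.2 + -16.9 = 49.6.

49.6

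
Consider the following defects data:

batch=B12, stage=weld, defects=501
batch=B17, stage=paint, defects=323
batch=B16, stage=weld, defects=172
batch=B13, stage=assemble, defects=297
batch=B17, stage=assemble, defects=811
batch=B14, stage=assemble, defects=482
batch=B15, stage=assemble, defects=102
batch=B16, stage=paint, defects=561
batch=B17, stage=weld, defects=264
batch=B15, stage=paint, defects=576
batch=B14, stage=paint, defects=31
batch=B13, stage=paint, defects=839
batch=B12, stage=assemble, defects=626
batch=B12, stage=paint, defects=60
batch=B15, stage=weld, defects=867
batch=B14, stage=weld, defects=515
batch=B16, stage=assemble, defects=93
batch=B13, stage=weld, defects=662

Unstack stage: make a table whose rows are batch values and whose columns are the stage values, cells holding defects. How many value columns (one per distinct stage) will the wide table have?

3 distinct stage values: paint, assemble, weld.

3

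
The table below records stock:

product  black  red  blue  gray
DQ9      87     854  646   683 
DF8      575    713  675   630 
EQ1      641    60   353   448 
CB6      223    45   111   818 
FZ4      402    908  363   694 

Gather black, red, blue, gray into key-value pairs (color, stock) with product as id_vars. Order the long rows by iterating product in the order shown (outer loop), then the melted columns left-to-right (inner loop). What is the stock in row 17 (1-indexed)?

402

20 rows total (5 × 4). Row 17: index ⌊(17-1)/4⌋ = 4 into product → FZ4; (17-1) mod 4 = 0 into the melted columns → black.
So row 17 is (FZ4, black, 402); stock = 402.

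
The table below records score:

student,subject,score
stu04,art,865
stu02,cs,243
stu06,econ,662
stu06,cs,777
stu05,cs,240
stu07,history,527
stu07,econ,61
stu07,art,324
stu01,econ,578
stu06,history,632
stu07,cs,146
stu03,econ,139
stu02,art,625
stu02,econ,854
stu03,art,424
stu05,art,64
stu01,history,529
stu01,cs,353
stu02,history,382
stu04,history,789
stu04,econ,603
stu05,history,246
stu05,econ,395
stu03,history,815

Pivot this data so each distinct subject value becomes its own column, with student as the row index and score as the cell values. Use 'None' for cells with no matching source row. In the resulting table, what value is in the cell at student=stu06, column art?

None

No long-format row has student=stu06 and subject=art, so the cell is None.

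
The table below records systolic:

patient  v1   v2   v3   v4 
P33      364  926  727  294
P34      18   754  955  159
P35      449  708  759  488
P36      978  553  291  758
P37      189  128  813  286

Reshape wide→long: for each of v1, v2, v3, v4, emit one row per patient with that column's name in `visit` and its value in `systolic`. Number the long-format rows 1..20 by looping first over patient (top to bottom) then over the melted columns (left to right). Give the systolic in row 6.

754

20 rows total (5 × 4). Row 6: index ⌊(6-1)/4⌋ = 1 into patient → P34; (6-1) mod 4 = 1 into the melted columns → v2.
So row 6 is (P34, v2, 754); systolic = 754.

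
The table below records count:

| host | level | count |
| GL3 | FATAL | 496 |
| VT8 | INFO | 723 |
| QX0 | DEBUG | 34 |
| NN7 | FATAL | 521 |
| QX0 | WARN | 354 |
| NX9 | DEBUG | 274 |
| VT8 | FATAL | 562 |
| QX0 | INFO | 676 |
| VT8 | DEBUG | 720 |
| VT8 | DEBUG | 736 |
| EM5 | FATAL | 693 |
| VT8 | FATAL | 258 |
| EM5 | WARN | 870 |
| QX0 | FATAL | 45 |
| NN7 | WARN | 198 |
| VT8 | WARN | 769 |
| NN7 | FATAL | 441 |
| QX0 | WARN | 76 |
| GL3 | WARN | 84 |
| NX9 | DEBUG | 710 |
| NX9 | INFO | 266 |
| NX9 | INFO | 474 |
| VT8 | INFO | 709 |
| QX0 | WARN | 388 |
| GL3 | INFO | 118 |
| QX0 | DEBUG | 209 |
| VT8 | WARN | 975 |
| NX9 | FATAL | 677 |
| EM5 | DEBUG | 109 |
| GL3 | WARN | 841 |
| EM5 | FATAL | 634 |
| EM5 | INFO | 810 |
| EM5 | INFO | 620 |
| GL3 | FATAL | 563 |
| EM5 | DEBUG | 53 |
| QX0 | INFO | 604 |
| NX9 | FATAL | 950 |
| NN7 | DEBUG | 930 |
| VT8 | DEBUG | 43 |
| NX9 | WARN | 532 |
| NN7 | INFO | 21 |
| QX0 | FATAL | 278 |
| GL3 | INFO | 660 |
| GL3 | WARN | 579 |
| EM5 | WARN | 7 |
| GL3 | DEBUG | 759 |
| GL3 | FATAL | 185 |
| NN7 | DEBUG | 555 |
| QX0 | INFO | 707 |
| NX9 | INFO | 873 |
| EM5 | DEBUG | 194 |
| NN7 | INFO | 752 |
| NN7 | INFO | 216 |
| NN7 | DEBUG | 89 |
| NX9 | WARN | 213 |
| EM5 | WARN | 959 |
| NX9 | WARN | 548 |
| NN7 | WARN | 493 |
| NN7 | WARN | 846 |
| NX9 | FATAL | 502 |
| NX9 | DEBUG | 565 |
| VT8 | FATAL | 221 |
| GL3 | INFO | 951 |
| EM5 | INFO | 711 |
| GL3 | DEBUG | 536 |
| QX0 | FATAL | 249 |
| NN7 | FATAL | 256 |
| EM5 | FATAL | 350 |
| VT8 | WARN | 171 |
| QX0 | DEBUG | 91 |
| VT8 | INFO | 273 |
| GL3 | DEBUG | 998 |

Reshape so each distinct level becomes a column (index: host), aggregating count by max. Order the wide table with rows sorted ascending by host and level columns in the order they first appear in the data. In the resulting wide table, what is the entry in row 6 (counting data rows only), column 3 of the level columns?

736

With rows sorted ascending by host, row 6 is host=VT8. level columns in first-appearance order: FATAL, INFO, DEBUG, WARN; column 3 is DEBUG.
Long rows with host=VT8, level=DEBUG: max(720, 736, 43) = 736.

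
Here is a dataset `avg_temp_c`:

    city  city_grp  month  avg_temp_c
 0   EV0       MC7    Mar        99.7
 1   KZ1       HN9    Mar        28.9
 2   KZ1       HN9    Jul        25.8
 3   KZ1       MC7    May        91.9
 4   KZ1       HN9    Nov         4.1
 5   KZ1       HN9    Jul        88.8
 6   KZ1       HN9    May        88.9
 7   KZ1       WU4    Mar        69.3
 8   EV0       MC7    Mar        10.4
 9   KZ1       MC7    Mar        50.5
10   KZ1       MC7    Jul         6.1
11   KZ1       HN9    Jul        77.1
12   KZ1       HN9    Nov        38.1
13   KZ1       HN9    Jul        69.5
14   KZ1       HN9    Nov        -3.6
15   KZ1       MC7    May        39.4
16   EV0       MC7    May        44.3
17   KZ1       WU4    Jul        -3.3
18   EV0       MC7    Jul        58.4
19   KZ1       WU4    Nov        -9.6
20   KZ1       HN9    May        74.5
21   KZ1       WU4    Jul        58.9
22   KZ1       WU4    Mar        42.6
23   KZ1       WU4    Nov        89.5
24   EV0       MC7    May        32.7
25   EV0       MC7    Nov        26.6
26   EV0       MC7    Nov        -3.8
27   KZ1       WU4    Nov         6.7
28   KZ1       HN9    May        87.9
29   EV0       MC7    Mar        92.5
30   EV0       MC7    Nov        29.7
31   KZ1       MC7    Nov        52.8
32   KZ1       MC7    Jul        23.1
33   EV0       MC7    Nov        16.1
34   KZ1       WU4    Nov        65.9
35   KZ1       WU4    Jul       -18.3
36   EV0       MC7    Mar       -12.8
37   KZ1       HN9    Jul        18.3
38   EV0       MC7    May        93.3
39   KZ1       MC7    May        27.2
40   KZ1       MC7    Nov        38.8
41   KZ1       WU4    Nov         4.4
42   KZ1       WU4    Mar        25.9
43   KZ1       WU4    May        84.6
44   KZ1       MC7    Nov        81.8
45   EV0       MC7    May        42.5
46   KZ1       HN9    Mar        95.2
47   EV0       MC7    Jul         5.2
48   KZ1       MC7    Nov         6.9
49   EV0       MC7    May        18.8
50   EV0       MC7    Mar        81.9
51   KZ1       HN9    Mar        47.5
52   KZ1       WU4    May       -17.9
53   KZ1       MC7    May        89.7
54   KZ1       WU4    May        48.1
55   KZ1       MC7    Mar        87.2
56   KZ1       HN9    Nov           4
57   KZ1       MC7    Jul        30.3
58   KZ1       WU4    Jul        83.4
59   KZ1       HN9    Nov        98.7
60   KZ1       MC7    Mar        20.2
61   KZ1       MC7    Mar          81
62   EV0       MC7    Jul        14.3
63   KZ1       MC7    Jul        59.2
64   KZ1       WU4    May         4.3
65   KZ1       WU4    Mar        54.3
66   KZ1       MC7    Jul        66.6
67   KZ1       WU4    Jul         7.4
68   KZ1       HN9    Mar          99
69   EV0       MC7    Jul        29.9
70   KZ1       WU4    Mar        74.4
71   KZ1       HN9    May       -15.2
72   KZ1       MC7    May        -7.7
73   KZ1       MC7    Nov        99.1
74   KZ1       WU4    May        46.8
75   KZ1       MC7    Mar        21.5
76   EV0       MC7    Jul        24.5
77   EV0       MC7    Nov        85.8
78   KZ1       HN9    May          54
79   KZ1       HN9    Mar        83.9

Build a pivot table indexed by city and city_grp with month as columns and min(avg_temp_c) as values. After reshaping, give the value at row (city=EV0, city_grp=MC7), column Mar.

Rows with city=EV0, city_grp=MC7 and month=Mar: avg_temp_c values are 99.7, 10.4, 92.5, -12.8, 81.9.
min(99.7, 10.4, 92.5, -12.8, 81.9) = -12.8.

-12.8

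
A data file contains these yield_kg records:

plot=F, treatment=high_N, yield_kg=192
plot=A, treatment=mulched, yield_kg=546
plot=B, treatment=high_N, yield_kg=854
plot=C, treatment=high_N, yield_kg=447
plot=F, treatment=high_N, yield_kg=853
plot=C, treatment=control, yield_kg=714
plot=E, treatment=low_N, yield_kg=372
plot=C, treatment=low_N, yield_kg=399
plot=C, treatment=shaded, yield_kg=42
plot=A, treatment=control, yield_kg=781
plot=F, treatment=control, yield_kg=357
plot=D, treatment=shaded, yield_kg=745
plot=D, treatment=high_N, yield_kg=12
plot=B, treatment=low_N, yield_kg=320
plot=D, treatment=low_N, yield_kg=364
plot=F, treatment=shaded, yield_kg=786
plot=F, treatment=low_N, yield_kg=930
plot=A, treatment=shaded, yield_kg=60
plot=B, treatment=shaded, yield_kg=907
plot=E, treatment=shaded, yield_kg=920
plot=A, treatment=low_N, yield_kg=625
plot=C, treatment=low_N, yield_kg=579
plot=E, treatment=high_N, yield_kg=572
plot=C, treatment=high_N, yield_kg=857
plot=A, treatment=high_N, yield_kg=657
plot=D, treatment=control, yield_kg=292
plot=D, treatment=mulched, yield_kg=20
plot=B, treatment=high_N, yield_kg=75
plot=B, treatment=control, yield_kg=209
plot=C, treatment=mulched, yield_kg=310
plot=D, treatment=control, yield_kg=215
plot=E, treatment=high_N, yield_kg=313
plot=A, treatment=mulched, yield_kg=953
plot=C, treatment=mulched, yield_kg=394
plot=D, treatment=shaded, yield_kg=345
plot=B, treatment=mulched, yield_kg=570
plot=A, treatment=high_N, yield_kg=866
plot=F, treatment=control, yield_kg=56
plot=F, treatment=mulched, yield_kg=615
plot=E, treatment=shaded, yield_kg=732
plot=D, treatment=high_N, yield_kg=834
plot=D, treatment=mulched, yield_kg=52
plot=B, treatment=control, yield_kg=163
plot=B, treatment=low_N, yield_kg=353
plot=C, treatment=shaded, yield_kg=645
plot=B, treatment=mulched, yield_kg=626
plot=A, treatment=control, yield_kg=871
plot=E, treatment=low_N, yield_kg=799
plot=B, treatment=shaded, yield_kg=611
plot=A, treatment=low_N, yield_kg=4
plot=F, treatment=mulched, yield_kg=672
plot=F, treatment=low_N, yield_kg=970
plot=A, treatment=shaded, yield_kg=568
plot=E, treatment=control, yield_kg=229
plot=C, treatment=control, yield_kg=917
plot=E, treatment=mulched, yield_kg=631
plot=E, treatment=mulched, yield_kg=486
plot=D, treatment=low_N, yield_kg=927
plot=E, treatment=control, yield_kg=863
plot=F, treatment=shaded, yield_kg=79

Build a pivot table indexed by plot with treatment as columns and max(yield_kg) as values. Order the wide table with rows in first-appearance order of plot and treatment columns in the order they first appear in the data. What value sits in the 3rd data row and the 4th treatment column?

With rows in first-appearance order of plot, row 3 is plot=B. treatment columns in first-appearance order: high_N, mulched, control, low_N, shaded; column 4 is low_N.
Long rows with plot=B, treatment=low_N: max(320, 353) = 353.

353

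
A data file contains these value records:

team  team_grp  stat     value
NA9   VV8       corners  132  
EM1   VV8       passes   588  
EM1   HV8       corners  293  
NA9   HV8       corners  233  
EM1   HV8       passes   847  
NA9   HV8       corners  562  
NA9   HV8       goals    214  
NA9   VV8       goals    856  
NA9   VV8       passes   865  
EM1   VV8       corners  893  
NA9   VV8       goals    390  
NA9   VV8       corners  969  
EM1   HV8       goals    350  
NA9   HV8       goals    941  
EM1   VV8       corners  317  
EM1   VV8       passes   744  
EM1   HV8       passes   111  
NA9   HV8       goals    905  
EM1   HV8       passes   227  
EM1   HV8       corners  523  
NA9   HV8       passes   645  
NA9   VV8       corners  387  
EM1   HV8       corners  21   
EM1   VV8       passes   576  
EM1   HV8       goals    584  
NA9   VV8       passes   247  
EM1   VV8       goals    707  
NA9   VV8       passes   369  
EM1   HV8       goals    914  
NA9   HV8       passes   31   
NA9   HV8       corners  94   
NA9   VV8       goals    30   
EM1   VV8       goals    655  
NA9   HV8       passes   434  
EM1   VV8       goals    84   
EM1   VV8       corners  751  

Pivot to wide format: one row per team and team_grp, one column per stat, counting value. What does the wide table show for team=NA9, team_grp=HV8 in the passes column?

3

Rows with team=NA9, team_grp=HV8 and stat=passes: value values are 645, 31, 434.
3 rows match — count = 3.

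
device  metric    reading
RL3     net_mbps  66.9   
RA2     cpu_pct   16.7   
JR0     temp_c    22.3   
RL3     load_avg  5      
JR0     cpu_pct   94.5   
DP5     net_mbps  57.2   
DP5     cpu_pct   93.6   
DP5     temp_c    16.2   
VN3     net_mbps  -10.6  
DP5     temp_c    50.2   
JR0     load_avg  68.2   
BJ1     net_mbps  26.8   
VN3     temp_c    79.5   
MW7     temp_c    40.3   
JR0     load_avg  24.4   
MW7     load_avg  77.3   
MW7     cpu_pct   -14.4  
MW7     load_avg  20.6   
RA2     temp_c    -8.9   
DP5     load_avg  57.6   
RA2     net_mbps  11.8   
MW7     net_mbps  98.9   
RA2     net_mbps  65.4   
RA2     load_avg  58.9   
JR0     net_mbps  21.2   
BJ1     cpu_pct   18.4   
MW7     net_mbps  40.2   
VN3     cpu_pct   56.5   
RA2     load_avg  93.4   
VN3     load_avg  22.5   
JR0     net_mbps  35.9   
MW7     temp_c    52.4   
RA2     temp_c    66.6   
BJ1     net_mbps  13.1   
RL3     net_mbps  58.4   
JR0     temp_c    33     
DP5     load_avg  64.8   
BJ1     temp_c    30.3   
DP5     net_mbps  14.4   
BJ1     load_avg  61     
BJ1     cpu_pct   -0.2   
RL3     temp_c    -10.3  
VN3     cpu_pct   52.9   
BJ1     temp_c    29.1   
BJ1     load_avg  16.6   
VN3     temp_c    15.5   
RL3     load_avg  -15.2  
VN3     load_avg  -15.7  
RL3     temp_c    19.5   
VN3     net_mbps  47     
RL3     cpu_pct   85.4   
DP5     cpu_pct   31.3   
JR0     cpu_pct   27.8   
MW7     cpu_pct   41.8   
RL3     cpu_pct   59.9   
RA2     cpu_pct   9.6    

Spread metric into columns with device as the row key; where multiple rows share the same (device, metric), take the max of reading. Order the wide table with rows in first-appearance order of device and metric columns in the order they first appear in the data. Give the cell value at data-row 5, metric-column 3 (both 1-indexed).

With rows in first-appearance order of device, row 5 is device=VN3. metric columns in first-appearance order: net_mbps, cpu_pct, temp_c, load_avg; column 3 is temp_c.
Long rows with device=VN3, metric=temp_c: max(79.5, 15.5) = 79.5.

79.5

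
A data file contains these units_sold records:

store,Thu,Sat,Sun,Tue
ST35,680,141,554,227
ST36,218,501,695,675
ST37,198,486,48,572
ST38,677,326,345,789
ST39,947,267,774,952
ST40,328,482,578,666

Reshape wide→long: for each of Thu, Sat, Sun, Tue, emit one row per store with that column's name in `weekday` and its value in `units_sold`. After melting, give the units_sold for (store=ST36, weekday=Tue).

675

Unpivoting turns each (store, wide-column) pair into one long row.
The wide cell at row ST36, column Tue holds 675, so the long row (ST36, Tue) has units_sold=675.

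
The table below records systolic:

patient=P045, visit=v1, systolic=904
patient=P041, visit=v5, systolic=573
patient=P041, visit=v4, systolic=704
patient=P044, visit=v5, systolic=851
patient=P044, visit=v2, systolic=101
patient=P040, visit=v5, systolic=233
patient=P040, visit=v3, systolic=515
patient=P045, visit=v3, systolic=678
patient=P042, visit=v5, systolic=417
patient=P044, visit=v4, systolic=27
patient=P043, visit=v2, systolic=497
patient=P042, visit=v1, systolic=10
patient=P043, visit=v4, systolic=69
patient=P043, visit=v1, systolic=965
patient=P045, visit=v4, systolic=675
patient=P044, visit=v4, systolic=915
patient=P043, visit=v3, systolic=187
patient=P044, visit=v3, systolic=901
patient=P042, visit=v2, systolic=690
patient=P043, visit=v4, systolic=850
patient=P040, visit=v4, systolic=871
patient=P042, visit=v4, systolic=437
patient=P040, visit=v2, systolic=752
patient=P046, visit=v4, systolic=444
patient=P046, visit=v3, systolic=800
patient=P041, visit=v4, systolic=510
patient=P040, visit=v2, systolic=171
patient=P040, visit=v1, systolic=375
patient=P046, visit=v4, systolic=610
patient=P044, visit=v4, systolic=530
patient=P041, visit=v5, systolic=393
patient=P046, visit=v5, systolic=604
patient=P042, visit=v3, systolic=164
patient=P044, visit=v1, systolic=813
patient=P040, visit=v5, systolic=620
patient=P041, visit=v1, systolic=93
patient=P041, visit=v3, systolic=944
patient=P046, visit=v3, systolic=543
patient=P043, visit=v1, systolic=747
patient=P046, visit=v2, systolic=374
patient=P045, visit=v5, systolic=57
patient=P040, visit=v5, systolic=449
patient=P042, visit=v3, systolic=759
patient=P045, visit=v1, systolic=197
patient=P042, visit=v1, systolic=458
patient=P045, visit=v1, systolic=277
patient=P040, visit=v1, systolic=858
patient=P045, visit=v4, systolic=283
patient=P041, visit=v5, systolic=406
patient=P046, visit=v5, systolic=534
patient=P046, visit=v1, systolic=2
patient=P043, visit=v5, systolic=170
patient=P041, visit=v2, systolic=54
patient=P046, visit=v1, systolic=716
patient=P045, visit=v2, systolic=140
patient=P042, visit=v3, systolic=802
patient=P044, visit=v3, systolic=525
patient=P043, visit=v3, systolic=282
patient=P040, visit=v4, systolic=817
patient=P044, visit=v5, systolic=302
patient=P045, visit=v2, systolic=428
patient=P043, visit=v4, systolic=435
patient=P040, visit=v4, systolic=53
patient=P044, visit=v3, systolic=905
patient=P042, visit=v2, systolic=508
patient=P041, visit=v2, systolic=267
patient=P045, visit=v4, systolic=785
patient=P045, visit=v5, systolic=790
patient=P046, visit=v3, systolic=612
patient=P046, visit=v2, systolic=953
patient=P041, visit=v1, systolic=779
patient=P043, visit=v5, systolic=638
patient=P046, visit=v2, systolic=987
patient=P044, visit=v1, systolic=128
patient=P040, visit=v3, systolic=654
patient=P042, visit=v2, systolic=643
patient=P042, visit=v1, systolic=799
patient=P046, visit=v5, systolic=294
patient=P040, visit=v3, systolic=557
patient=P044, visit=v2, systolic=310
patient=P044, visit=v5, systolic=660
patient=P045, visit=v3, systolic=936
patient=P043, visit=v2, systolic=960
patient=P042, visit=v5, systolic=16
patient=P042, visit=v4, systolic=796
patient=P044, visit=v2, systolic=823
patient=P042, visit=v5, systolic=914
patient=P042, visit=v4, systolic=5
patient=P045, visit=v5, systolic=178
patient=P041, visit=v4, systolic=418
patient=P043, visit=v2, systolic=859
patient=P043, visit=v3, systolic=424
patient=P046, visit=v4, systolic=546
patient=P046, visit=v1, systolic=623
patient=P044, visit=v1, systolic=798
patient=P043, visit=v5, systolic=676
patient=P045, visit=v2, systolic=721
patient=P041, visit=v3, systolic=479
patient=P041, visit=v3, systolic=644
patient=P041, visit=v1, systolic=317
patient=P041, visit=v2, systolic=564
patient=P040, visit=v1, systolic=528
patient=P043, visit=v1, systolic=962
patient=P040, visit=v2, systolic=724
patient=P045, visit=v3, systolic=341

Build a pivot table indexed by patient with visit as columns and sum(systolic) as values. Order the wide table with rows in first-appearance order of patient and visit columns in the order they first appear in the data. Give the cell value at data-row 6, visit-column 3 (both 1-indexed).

With rows in first-appearance order of patient, row 6 is patient=P043. visit columns in first-appearance order: v1, v5, v4, v2, v3; column 3 is v4.
Long rows with patient=P043, visit=v4: 69 + 850 + 435 = 1354.

1354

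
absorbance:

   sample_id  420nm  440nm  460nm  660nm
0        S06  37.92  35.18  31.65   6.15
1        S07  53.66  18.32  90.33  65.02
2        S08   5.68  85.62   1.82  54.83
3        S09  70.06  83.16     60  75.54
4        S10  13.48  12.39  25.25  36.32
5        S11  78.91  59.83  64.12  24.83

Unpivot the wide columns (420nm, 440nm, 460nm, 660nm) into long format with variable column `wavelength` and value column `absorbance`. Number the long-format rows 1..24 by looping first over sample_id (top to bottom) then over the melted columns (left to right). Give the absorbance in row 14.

83.16

24 rows total (6 × 4). Row 14: index ⌊(14-1)/4⌋ = 3 into sample_id → S09; (14-1) mod 4 = 1 into the melted columns → 440nm.
So row 14 is (S09, 440nm, 83.16); absorbance = 83.16.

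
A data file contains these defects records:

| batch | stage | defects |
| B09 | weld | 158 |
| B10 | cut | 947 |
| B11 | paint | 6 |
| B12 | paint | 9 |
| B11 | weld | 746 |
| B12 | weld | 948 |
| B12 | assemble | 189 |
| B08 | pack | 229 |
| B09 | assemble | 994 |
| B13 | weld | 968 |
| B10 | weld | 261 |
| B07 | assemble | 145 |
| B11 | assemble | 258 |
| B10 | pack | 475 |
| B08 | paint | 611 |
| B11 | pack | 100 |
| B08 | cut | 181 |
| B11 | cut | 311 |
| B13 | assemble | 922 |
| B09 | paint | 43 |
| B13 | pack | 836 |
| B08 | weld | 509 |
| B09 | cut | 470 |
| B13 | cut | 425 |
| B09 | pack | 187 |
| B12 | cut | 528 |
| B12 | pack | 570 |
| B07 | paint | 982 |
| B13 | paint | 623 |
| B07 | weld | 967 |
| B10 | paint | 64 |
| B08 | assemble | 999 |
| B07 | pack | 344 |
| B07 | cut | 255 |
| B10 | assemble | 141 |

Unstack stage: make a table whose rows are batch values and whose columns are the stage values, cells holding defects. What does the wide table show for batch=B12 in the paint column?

9

Wide layout: rows indexed by batch, columns are the 5 distinct stage values (weld, cut, paint, assemble, pack).
Cell (batch=B12, stage=paint) draws from the long row where batch=B12 and stage=paint, which has defects=9.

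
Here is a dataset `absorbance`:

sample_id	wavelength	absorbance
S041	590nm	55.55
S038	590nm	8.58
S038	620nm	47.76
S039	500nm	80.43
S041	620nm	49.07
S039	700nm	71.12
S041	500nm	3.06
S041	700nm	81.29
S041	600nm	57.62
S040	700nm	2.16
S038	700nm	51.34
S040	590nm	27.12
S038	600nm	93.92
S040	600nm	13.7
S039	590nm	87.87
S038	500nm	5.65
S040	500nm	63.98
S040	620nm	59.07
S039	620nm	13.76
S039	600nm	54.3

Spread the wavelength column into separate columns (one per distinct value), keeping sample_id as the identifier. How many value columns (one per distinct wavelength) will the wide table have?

5

5 distinct wavelength values: 500nm, 590nm, 600nm, 620nm, 700nm.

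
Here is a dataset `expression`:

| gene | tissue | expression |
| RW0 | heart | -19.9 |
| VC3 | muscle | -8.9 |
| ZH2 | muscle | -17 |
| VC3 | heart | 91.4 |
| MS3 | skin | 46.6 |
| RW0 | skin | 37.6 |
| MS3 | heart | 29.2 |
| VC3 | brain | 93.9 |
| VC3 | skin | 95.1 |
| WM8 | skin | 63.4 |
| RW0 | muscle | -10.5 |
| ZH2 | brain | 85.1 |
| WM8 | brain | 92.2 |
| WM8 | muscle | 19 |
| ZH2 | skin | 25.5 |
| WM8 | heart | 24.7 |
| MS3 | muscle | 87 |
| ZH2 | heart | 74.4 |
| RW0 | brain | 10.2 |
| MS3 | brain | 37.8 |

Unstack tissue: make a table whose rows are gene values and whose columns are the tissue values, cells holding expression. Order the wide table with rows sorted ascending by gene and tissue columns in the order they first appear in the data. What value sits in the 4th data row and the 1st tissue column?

24.7

With rows sorted ascending by gene, row 4 is gene=WM8. tissue columns in first-appearance order: heart, muscle, skin, brain; column 1 is heart.
Long rows with gene=WM8, tissue=heart: expression = 24.7.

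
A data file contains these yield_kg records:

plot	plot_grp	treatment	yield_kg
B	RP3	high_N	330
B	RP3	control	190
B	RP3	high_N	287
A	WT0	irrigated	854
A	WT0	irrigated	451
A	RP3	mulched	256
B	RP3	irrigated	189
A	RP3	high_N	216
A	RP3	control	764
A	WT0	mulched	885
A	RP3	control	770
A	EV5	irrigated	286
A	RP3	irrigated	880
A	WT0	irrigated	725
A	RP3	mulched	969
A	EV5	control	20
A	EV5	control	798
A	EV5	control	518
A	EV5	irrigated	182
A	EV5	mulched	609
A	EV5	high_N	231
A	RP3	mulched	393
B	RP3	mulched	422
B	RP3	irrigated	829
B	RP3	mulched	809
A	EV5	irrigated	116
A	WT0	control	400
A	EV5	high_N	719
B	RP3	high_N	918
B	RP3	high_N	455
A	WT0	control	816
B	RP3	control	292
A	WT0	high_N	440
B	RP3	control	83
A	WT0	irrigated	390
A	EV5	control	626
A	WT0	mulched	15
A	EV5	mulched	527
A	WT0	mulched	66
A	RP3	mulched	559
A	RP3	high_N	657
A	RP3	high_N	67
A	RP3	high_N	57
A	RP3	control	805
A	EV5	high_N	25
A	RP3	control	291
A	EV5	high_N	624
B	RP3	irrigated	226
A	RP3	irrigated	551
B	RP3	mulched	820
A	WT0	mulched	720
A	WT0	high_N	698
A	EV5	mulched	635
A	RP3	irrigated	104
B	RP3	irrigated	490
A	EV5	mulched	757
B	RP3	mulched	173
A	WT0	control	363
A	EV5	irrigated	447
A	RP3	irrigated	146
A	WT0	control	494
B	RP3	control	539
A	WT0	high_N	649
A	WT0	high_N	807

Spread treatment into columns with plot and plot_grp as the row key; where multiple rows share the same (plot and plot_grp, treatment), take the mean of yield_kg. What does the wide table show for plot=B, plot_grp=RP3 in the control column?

276

Rows with plot=B, plot_grp=RP3 and treatment=control: yield_kg values are 190, 292, 83, 539.
(190 + 292 + 83 + 539) / 4 = 276.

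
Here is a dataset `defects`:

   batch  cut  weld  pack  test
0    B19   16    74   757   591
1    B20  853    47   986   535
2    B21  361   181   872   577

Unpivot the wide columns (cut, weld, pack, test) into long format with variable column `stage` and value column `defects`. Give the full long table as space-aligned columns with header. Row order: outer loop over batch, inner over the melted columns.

batch  stage  defects
B19    cut    16     
B19    weld   74     
B19    pack   757    
B19    test   591    
B20    cut    853    
B20    weld   47     
B20    pack   986    
B20    test   535    
B21    cut    361    
B21    weld   181    
B21    pack   872    
B21    test   577    

Each (batch, column) pair becomes one row: 3 × 4 = 12 rows.
For example, (B19, cut) → defects=16.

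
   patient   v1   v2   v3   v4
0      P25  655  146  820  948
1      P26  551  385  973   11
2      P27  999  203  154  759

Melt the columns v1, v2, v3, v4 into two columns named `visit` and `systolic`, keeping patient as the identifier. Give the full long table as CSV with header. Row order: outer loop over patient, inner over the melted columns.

patient,visit,systolic
P25,v1,655
P25,v2,146
P25,v3,820
P25,v4,948
P26,v1,551
P26,v2,385
P26,v3,973
P26,v4,11
P27,v1,999
P27,v2,203
P27,v3,154
P27,v4,759

Each (patient, column) pair becomes one row: 3 × 4 = 12 rows.
For example, (P25, v1) → systolic=655.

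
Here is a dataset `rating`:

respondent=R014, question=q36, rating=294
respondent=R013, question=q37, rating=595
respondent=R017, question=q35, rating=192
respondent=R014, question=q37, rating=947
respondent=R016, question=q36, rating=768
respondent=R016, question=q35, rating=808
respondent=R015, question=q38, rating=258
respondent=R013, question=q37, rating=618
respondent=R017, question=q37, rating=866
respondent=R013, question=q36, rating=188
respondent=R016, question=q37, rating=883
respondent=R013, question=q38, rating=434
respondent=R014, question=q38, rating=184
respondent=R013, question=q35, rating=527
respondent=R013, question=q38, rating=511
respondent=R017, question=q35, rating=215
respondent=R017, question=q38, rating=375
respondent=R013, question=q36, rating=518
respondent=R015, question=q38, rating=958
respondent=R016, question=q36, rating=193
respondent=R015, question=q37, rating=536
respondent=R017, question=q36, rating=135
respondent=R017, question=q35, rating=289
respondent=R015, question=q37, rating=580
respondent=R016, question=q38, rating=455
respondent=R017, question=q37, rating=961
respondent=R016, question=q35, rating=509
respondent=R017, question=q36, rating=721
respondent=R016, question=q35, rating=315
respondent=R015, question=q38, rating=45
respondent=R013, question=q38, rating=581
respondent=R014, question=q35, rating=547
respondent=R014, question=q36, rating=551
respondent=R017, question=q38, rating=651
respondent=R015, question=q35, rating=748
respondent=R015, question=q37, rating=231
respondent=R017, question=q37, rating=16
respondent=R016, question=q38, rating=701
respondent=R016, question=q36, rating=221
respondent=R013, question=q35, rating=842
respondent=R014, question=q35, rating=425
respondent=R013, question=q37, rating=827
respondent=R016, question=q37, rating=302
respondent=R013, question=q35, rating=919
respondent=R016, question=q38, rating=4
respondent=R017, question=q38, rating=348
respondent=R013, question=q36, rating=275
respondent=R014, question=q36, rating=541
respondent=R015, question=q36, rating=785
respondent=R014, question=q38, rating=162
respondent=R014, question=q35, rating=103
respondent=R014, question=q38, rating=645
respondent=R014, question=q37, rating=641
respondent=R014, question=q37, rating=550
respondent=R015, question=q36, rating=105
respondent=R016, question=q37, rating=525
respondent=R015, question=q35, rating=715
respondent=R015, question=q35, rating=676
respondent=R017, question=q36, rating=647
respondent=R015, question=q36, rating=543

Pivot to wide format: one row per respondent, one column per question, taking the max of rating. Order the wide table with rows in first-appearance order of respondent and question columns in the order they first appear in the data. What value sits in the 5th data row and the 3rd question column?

748

With rows in first-appearance order of respondent, row 5 is respondent=R015. question columns in first-appearance order: q36, q37, q35, q38; column 3 is q35.
Long rows with respondent=R015, question=q35: max(748, 715, 676) = 748.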